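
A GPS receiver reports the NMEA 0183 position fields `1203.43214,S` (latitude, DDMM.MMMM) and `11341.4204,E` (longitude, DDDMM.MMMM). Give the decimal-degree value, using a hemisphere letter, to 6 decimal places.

12.057202° S, 113.690340° E

φ: split at 2 digits → 12° and 3.43214′; 12 + 3.43214/60 = 12.0572023
λ: degrees = first 3 digits = 113, minutes = 41.4204; 113 + 41.4204/60 = 113.6903400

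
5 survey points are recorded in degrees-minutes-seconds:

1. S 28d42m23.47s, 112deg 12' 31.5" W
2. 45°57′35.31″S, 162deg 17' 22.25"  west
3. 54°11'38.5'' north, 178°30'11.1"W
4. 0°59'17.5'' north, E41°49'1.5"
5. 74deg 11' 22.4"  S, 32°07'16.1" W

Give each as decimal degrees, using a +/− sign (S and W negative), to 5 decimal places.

Point 1:
  Lat: 28 + 42/60 + 23.47/3600 = 28.706519
  S ⇒ negate
  Lon: 112 + 12/60 + 31.5/3600 = 112.208750
  W ⇒ negate
Point 2:
  Latitude: 45° + 57/60 + 35.31/3600 = 45 + 0.950000 + 0.009808 = 45.959808
  S → negative
  λ: 17′ + 22.25″ = 17.37083′; 162 + 17.37083/60 = 162.289514
  W ⇒ negate
Point 3:
  Latitude: 54° + 11/60 + 38.5/3600 = 54 + 0.183333 + 0.010694 = 54.194028
  N ⇒ keep positive
  λ: 178° + 30/60 + 11.1/3600 = 178 + 0.500000 + 0.003083 = 178.503083
  W → negative
Point 4:
  Lat: 59′ + 17.5″ = 59.29167′; 0 + 59.29167/60 = 0.988194
  N ⇒ keep positive
  λ: 41 + 49/60 + 1.5/3600 = 41.817083
  E → positive
Point 5:
  Lat: 74° + 11/60 + 22.4/3600 = 74 + 0.183333 + 0.006222 = 74.189556
  hemisphere S, so the sign is −
  Longitude: 7′ + 16.1″ = 7.26833′; 32 + 7.26833/60 = 32.121139
  W → negative

1. -28.70652, -112.20875
2. -45.95981, -162.28951
3. 54.19403, -178.50308
4. 0.98819, 41.81708
5. -74.18956, -32.12114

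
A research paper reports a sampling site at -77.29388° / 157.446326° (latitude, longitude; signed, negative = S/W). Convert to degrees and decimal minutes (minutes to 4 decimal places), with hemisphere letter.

Latitude is negative → S; |value| = 77.293880
Latitude: minutes = (77.293880 − 77) × 60 = 17.632800
Longitude: fractional part 0.446326 → 26.779560 minutes

77° 17.6328′ S, 157° 26.7796′ E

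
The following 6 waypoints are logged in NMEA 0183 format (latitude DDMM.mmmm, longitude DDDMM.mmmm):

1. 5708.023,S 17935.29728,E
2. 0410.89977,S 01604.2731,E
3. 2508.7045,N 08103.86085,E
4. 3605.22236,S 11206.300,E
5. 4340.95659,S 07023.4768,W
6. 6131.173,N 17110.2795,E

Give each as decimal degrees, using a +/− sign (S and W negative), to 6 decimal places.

1. -57.133717, 179.588288
2. -4.181663, 16.071218
3. 25.145075, 81.064348
4. -36.087039, 112.105000
5. -43.682610, -70.391280
6. 61.519550, 171.171325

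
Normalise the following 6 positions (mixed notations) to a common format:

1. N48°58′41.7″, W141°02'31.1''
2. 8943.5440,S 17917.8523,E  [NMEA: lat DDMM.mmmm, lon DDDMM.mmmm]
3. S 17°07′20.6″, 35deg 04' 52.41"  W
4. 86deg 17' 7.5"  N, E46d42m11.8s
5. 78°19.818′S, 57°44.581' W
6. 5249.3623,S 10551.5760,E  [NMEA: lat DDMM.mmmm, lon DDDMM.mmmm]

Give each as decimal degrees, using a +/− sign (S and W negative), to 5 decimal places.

Point 1:
  φ: 48 + 58/60 + 41.7/3600 = 48.978250
  N → positive
  Lon: 141° + 2/60 + 31.1/3600 = 141 + 0.033333 + 0.008639 = 141.041972
  hemisphere W, so the sign is −
Point 2:
  Latitude: split at 2 digits → 89° and 43.544′; 89 + 43.544/60 = 89.725733
  S ⇒ negate
  Lon: degrees = first 3 digits = 179, minutes = 17.8523; 179 + 17.8523/60 = 179.297538
  E → positive
Point 3:
  Latitude: 17 + 7/60 + 20.6/3600 = 17.122389
  S → negative
  λ: 35° + 4/60 + 52.41/3600 = 35 + 0.066667 + 0.014558 = 35.081225
  W → negative
Point 4:
  Latitude: 17′ + 7.5″ = 17.12500′; 86 + 17.12500/60 = 86.285417
  N → positive
  Longitude: 42′ + 11.8″ = 42.19667′; 46 + 42.19667/60 = 46.703278
  E ⇒ keep positive
Point 5:
  Latitude: 19.818′ = 0.330300°; total 78.330300
  hemisphere S, so the sign is −
  Lon: 57 + 44.581/60 = 57.743017
  W → negative
Point 6:
  φ: split at 2 digits → 52° and 49.3623′; 52 + 49.3623/60 = 52.822705
  S ⇒ negate
  Lon: split at 3 digits → 105° and 51.576′; 105 + 51.576/60 = 105.859600
  E ⇒ keep positive

1. 48.97825, -141.04197
2. -89.72573, 179.29754
3. -17.12239, -35.08123
4. 86.28542, 46.70328
5. -78.33030, -57.74302
6. -52.82271, 105.85960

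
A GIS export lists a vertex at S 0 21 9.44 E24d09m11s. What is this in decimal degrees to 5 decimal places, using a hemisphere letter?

0.35262° S, 24.15306° E

Lat: 21′ + 9.44″ = 21.15733′; 0 + 21.15733/60 = 0.352622
Longitude: 24 + 9/60 + 11/3600 = 24.153056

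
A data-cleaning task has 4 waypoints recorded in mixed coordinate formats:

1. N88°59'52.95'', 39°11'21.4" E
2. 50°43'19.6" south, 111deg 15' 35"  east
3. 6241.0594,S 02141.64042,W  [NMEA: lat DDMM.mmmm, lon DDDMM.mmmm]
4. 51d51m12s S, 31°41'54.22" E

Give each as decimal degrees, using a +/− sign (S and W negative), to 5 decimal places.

1. 88.99804, 39.18928
2. -50.72211, 111.25972
3. -62.68432, -21.69401
4. -51.85333, 31.69839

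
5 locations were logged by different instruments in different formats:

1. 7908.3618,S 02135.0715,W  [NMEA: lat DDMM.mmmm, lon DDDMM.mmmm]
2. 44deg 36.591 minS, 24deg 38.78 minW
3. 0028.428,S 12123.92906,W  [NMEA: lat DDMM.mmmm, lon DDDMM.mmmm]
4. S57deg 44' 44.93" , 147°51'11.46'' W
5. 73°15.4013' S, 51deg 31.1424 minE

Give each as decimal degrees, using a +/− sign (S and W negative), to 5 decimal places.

1. -79.13936, -21.58453
2. -44.60985, -24.64633
3. -0.47380, -121.39882
4. -57.74581, -147.85318
5. -73.25669, 51.51904

Point 1:
  Latitude: split at 2 digits → 79° and 8.3618′; 79 + 8.3618/60 = 79.139363
  hemisphere S, so the sign is −
  Longitude: degrees = first 3 digits = 21, minutes = 35.0715; 21 + 35.0715/60 = 21.584525
  W → negative
Point 2:
  φ: 36.591′ = 0.609850°; total 44.609850
  S → negative
  Lon: 24 + 38.78/60 = 24.646333
  hemisphere W, so the sign is −
Point 3:
  φ: split at 2 digits → 00° and 28.428′; 0 + 28.428/60 = 0.473800
  S ⇒ negate
  Lon: degrees = first 3 digits = 121, minutes = 23.92906; 121 + 23.92906/60 = 121.398818
  hemisphere W, so the sign is −
Point 4:
  φ: 44′ + 44.93″ = 44.74883′; 57 + 44.74883/60 = 57.745814
  hemisphere S, so the sign is −
  Lon: 147 + 51/60 + 11.46/3600 = 147.853183
  W ⇒ negate
Point 5:
  Lat: 73 + 15.4013/60 = 73.256688
  S → negative
  Longitude: 31.1424′ = 0.519040°; total 51.519040
  E ⇒ keep positive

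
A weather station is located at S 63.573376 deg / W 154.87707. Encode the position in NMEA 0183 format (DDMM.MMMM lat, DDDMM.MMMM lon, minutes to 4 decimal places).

6334.4026,S / 15452.6242,W

Latitude: fractional part 0.573376 → 34.402560 minutes
λ: fractional part 0.877070 → 52.624200 minutes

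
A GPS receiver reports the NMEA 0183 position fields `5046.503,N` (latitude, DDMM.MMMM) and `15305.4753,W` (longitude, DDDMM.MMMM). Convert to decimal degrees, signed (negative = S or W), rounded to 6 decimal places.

50.775050, -153.091255

Latitude: split at 2 digits → 50° and 46.503′; 50 + 46.503/60 = 50.7750500
N → positive
Longitude: split at 3 digits → 153° and 5.4753′; 153 + 5.4753/60 = 153.0912550
hemisphere W, so the sign is −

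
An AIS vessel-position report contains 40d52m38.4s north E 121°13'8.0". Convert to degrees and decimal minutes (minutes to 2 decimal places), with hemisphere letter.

40° 52.64′ N, 121° 13.13′ E

Lat: seconds/60 = 0.64000; minutes = 52 + 0.64000 = 52.6400
Lon: 13 + 8/60 = 13.1333′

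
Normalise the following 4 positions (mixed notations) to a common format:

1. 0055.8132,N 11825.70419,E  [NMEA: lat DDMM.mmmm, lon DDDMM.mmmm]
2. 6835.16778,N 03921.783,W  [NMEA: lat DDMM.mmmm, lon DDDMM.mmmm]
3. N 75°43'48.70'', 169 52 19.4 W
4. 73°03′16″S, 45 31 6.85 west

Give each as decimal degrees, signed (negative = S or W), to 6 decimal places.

Point 1:
  φ: split at 2 digits → 00° and 55.8132′; 0 + 55.8132/60 = 0.9302200
  N ⇒ keep positive
  λ: split at 3 digits → 118° and 25.70419′; 118 + 25.70419/60 = 118.4284032
  E ⇒ keep positive
Point 2:
  φ: degrees = first 2 digits = 68, minutes = 35.16778; 68 + 35.16778/60 = 68.5861297
  N → positive
  Lon: split at 3 digits → 039° and 21.783′; 39 + 21.783/60 = 39.3630500
  W ⇒ negate
Point 3:
  Lat: 43′ + 48.7″ = 43.81167′; 75 + 43.81167/60 = 75.7301944
  N → positive
  Lon: 169° + 52/60 + 19.4/3600 = 169 + 0.866667 + 0.005389 = 169.8720556
  W → negative
Point 4:
  Lat: 73° + 3/60 + 16/3600 = 73 + 0.050000 + 0.004444 = 73.0544444
  S → negative
  λ: 31′ + 6.85″ = 31.11417′; 45 + 31.11417/60 = 45.5185694
  hemisphere W, so the sign is −

1. 0.930220, 118.428403
2. 68.586130, -39.363050
3. 75.730194, -169.872056
4. -73.054444, -45.518569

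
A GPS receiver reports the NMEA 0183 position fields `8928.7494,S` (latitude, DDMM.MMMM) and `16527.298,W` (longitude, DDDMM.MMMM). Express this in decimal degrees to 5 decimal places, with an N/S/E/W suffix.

Lat: split at 2 digits → 89° and 28.7494′; 89 + 28.7494/60 = 89.479157
λ: degrees = first 3 digits = 165, minutes = 27.298; 165 + 27.298/60 = 165.454967

89.47916° S, 165.45497° W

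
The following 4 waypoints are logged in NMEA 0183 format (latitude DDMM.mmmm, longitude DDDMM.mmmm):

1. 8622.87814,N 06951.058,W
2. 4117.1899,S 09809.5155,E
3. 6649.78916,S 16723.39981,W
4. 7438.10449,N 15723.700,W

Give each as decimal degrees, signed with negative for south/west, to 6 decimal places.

1. 86.381302, -69.850967
2. -41.286498, 98.158592
3. -66.829819, -167.389997
4. 74.635075, -157.395000

Point 1:
  Lat: split at 2 digits → 86° and 22.87814′; 86 + 22.87814/60 = 86.3813023
  N → positive
  Longitude: degrees = first 3 digits = 69, minutes = 51.058; 69 + 51.058/60 = 69.8509667
  hemisphere W, so the sign is −
Point 2:
  φ: degrees = first 2 digits = 41, minutes = 17.1899; 41 + 17.1899/60 = 41.2864983
  S → negative
  Lon: degrees = first 3 digits = 98, minutes = 9.5155; 98 + 9.5155/60 = 98.1585917
  E → positive
Point 3:
  φ: degrees = first 2 digits = 66, minutes = 49.78916; 66 + 49.78916/60 = 66.8298193
  S → negative
  λ: degrees = first 3 digits = 167, minutes = 23.39981; 167 + 23.39981/60 = 167.3899968
  W → negative
Point 4:
  Lat: split at 2 digits → 74° and 38.10449′; 74 + 38.10449/60 = 74.6350748
  N → positive
  λ: split at 3 digits → 157° and 23.7′; 157 + 23.7/60 = 157.3950000
  W ⇒ negate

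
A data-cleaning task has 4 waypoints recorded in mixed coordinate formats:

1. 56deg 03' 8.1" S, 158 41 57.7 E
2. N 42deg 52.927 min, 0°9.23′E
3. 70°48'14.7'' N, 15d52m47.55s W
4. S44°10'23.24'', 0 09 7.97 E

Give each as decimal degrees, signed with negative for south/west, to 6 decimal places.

Point 1:
  Lat: 3′ + 8.1″ = 3.13500′; 56 + 3.13500/60 = 56.0522500
  hemisphere S, so the sign is −
  Longitude: 158° + 41/60 + 57.7/3600 = 158 + 0.683333 + 0.016028 = 158.6993611
  E → positive
Point 2:
  Lat: 42 + 52.927/60 = 42.8821167
  N ⇒ keep positive
  Longitude: 0 + 9.23/60 = 0.1538333
  E → positive
Point 3:
  φ: 48′ + 14.7″ = 48.24500′; 70 + 48.24500/60 = 70.8040833
  N ⇒ keep positive
  Longitude: 52′ + 47.55″ = 52.79250′; 15 + 52.79250/60 = 15.8798750
  W → negative
Point 4:
  Latitude: 44 + 10/60 + 23.24/3600 = 44.1731222
  S ⇒ negate
  Lon: 9′ + 7.97″ = 9.13283′; 0 + 9.13283/60 = 0.1522139
  E → positive

1. -56.052250, 158.699361
2. 42.882117, 0.153833
3. 70.804083, -15.879875
4. -44.173122, 0.152214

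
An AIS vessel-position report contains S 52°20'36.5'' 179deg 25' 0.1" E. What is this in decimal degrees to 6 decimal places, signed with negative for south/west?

Lat: 52 + 20/60 + 36.5/3600 = 52.3434722
S ⇒ negate
Longitude: 179 + 25/60 + 0.1/3600 = 179.4166944
E → positive

-52.343472, 179.416694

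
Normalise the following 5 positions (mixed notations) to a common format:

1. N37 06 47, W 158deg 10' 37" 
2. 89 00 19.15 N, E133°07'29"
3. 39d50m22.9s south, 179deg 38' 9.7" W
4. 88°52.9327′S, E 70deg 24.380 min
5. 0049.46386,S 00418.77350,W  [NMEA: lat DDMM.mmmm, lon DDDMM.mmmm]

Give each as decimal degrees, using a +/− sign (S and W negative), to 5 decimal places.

Point 1:
  Latitude: 37° + 6/60 + 47/3600 = 37 + 0.100000 + 0.013056 = 37.113056
  N → positive
  Lon: 158° + 10/60 + 37/3600 = 158 + 0.166667 + 0.010278 = 158.176944
  W → negative
Point 2:
  φ: 89 + 0/60 + 19.15/3600 = 89.005319
  N → positive
  Lon: 7′ + 29″ = 7.48333′; 133 + 7.48333/60 = 133.124722
  E ⇒ keep positive
Point 3:
  φ: 39 + 50/60 + 22.9/3600 = 39.839694
  S → negative
  Lon: 179° + 38/60 + 9.7/3600 = 179 + 0.633333 + 0.002694 = 179.636028
  W ⇒ negate
Point 4:
  φ: 88 + 52.9327/60 = 88.882212
  S → negative
  Longitude: 24.38′ = 0.406333°; total 70.406333
  E ⇒ keep positive
Point 5:
  Latitude: degrees = first 2 digits = 0, minutes = 49.46386; 0 + 49.46386/60 = 0.824398
  hemisphere S, so the sign is −
  Longitude: degrees = first 3 digits = 4, minutes = 18.7735; 4 + 18.7735/60 = 4.312892
  hemisphere W, so the sign is −

1. 37.11306, -158.17694
2. 89.00532, 133.12472
3. -39.83969, -179.63603
4. -88.88221, 70.40633
5. -0.82440, -4.31289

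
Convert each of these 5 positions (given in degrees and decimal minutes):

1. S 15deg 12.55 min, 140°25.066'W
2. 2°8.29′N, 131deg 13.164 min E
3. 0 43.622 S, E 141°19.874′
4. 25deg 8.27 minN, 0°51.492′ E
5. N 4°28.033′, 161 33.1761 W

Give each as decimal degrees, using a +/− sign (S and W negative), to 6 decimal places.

Point 1:
  Lat: 12.55′ = 0.209167°; total 15.2091667
  S → negative
  Longitude: 140 + 25.066/60 = 140.4177667
  W ⇒ negate
Point 2:
  Latitude: 8.29′ = 0.138167°; total 2.1381667
  N ⇒ keep positive
  Lon: 131 + 13.164/60 = 131.2194000
  E ⇒ keep positive
Point 3:
  Latitude: 0 + 43.622/60 = 0.7270333
  S ⇒ negate
  Lon: 141 + 19.874/60 = 141.3312333
  E → positive
Point 4:
  φ: 25 + 8.27/60 = 25.1378333
  N → positive
  Lon: 0 + 51.492/60 = 0.8582000
  E → positive
Point 5:
  Lat: 4 + 28.033/60 = 4.4672167
  N ⇒ keep positive
  Longitude: 161 + 33.1761/60 = 161.5529350
  W ⇒ negate

1. -15.209167, -140.417767
2. 2.138167, 131.219400
3. -0.727033, 141.331233
4. 25.137833, 0.858200
5. 4.467217, -161.552935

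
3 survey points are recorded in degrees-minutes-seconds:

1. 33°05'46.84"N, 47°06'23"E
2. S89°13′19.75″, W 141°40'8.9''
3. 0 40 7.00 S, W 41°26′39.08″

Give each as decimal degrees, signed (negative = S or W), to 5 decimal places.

1. 33.09634, 47.10639
2. -89.22215, -141.66914
3. -0.66861, -41.44419

Point 1:
  φ: 33° + 5/60 + 46.84/3600 = 33 + 0.083333 + 0.013011 = 33.096344
  N → positive
  λ: 47° + 6/60 + 23/3600 = 47 + 0.100000 + 0.006389 = 47.106389
  E → positive
Point 2:
  Latitude: 89° + 13/60 + 19.75/3600 = 89 + 0.216667 + 0.005486 = 89.222153
  hemisphere S, so the sign is −
  λ: 40′ + 8.9″ = 40.14833′; 141 + 40.14833/60 = 141.669139
  W ⇒ negate
Point 3:
  Latitude: 40′ + 7″ = 40.11667′; 0 + 40.11667/60 = 0.668611
  hemisphere S, so the sign is −
  Longitude: 41 + 26/60 + 39.08/3600 = 41.444189
  W → negative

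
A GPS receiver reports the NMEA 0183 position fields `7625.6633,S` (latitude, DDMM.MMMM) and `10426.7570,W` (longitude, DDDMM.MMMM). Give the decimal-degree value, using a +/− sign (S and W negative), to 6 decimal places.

-76.427722, -104.445950

Latitude: split at 2 digits → 76° and 25.6633′; 76 + 25.6633/60 = 76.4277217
S ⇒ negate
Longitude: split at 3 digits → 104° and 26.757′; 104 + 26.757/60 = 104.4459500
W → negative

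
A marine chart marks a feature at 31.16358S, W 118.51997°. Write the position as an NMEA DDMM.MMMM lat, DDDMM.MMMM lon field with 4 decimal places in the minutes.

3109.8148,S / 11831.1982,W

Latitude: minutes = (31.163580 − 31) × 60 = 9.814800
Longitude: fractional part 0.519970 → 31.198200 minutes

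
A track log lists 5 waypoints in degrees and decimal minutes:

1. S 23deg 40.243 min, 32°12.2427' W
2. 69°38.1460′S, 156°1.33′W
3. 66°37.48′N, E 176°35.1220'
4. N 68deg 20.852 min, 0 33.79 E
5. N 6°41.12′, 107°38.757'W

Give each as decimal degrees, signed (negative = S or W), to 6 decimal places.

Point 1:
  Lat: 40.243′ = 0.670717°; total 23.6707167
  S → negative
  Longitude: 12.2427′ = 0.204045°; total 32.2040450
  W ⇒ negate
Point 2:
  φ: 38.146′ = 0.635767°; total 69.6357667
  S → negative
  Lon: 156 + 1.33/60 = 156.0221667
  W ⇒ negate
Point 3:
  Latitude: 66 + 37.48/60 = 66.6246667
  N → positive
  Lon: 176 + 35.122/60 = 176.5853667
  E ⇒ keep positive
Point 4:
  φ: 68 + 20.852/60 = 68.3475333
  N ⇒ keep positive
  Lon: 0 + 33.79/60 = 0.5631667
  E → positive
Point 5:
  φ: 41.12′ = 0.685333°; total 6.6853333
  N → positive
  Longitude: 107 + 38.757/60 = 107.6459500
  hemisphere W, so the sign is −

1. -23.670717, -32.204045
2. -69.635767, -156.022167
3. 66.624667, 176.585367
4. 68.347533, 0.563167
5. 6.685333, -107.645950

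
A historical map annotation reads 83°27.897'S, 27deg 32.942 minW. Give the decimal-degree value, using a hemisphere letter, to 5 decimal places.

Lat: 27.897′ = 0.464950°; total 83.464950
Longitude: 32.942′ = 0.549033°; total 27.549033

83.46495° S, 27.54903° W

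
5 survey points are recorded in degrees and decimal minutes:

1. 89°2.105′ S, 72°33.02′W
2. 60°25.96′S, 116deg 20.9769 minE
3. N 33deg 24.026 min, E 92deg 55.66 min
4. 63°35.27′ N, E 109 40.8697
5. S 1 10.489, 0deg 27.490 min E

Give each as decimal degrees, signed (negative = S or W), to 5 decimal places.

Point 1:
  φ: 2.105′ = 0.035083°; total 89.035083
  S → negative
  Lon: 33.02′ = 0.550333°; total 72.550333
  hemisphere W, so the sign is −
Point 2:
  Latitude: 25.96′ = 0.432667°; total 60.432667
  S ⇒ negate
  Longitude: 116 + 20.9769/60 = 116.349615
  E → positive
Point 3:
  φ: 33 + 24.026/60 = 33.400433
  N ⇒ keep positive
  λ: 55.66′ = 0.927667°; total 92.927667
  E ⇒ keep positive
Point 4:
  Lat: 63 + 35.27/60 = 63.587833
  N → positive
  λ: 109 + 40.8697/60 = 109.681162
  E ⇒ keep positive
Point 5:
  Latitude: 1 + 10.489/60 = 1.174817
  S ⇒ negate
  Longitude: 27.49′ = 0.458167°; total 0.458167
  E → positive

1. -89.03508, -72.55033
2. -60.43267, 116.34962
3. 33.40043, 92.92767
4. 63.58783, 109.68116
5. -1.17482, 0.45817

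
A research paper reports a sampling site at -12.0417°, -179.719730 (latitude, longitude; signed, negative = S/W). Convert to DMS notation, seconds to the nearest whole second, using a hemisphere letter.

12°02′30″ S, 179°43′11″ W

Latitude is negative → S; |value| = 12.041700
φ: 0.041700 × 60 = 2.50200′ → 2′, remainder × 60 = 30.12″
Longitude is negative → W; |value| = 179.719730
λ: whole degrees 179; 43.18380′ → 43′ and 11.03″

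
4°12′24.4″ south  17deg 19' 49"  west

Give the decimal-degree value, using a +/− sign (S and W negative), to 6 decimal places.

φ: 4 + 12/60 + 24.4/3600 = 4.2067778
S ⇒ negate
Longitude: 17° + 19/60 + 49/3600 = 17 + 0.316667 + 0.013611 = 17.3302778
W ⇒ negate

-4.206778, -17.330278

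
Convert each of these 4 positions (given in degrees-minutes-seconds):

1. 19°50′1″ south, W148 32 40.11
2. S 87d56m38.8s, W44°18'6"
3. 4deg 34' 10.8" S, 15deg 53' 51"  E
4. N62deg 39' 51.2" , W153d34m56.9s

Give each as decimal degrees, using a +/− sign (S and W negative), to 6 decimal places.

1. -19.833611, -148.544475
2. -87.944111, -44.301667
3. -4.569667, 15.897500
4. 62.664222, -153.582472

Point 1:
  Latitude: 19° + 50/60 + 1/3600 = 19 + 0.833333 + 0.000278 = 19.8336111
  S ⇒ negate
  λ: 148° + 32/60 + 40.11/3600 = 148 + 0.533333 + 0.011142 = 148.5444750
  hemisphere W, so the sign is −
Point 2:
  Lat: 87 + 56/60 + 38.8/3600 = 87.9441111
  S ⇒ negate
  λ: 44° + 18/60 + 6/3600 = 44 + 0.300000 + 0.001667 = 44.3016667
  W → negative
Point 3:
  Lat: 4 + 34/60 + 10.8/3600 = 4.5696667
  hemisphere S, so the sign is −
  Longitude: 15° + 53/60 + 51/3600 = 15 + 0.883333 + 0.014167 = 15.8975000
  E → positive
Point 4:
  Latitude: 62 + 39/60 + 51.2/3600 = 62.6642222
  N → positive
  Lon: 34′ + 56.9″ = 34.94833′; 153 + 34.94833/60 = 153.5824722
  W ⇒ negate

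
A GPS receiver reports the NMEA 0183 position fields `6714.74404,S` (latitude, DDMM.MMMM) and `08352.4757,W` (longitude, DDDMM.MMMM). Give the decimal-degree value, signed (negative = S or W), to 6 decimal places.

-67.245734, -83.874595

φ: degrees = first 2 digits = 67, minutes = 14.74404; 67 + 14.74404/60 = 67.2457340
S → negative
Longitude: split at 3 digits → 083° and 52.4757′; 83 + 52.4757/60 = 83.8745950
hemisphere W, so the sign is −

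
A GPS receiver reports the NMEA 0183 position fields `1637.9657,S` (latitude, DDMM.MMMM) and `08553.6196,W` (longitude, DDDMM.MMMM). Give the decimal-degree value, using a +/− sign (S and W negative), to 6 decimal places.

Latitude: degrees = first 2 digits = 16, minutes = 37.9657; 16 + 37.9657/60 = 16.6327617
S → negative
Longitude: split at 3 digits → 085° and 53.6196′; 85 + 53.6196/60 = 85.8936600
W ⇒ negate

-16.632762, -85.893660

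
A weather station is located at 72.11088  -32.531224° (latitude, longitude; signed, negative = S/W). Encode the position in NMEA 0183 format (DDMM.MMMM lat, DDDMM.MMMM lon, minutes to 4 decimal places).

7206.6528,N / 03231.8734,W

φ: 72° + 0.110880 × 60 = 72° 6.652800′
Longitude is negative → W; |value| = 32.531224
Lon: minutes = (32.531224 − 32) × 60 = 31.873440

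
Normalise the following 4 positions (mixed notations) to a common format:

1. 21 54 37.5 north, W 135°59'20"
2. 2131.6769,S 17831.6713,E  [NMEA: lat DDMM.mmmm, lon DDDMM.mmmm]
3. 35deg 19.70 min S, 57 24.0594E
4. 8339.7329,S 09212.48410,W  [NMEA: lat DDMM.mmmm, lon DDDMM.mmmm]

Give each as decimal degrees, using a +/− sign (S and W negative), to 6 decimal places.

1. 21.910417, -135.988889
2. -21.527948, 178.527855
3. -35.328333, 57.400990
4. -83.662215, -92.208068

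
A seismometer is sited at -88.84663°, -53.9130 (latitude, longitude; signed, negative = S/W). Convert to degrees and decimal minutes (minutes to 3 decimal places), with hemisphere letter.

88° 50.798′ S, 53° 54.780′ W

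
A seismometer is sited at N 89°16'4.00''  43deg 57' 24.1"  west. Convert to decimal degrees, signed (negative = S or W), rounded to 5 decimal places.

Lat: 89 + 16/60 + 4/3600 = 89.267778
N → positive
λ: 43 + 57/60 + 24.1/3600 = 43.956694
W ⇒ negate

89.26778, -43.95669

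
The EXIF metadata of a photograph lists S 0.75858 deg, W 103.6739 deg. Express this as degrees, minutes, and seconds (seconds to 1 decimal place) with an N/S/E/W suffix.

0°45′30.9″ S, 103°40′26.0″ W

Latitude: whole degrees 0; 45.51480′ → 45′ and 30.888″
λ: whole degrees 103; 40.43400′ → 40′ and 26.040″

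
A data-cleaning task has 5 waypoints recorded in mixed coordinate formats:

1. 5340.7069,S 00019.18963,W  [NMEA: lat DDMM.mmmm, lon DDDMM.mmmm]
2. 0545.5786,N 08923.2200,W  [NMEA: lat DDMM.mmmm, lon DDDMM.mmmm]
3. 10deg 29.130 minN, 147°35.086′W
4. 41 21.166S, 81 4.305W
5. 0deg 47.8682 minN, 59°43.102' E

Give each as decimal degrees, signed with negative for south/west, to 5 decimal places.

1. -53.67845, -0.31983
2. 5.75964, -89.38700
3. 10.48550, -147.58477
4. -41.35277, -81.07175
5. 0.79780, 59.71837

Point 1:
  Latitude: split at 2 digits → 53° and 40.7069′; 53 + 40.7069/60 = 53.678448
  S → negative
  λ: degrees = first 3 digits = 0, minutes = 19.18963; 0 + 19.18963/60 = 0.319827
  W ⇒ negate
Point 2:
  φ: split at 2 digits → 05° and 45.5786′; 5 + 45.5786/60 = 5.759643
  N ⇒ keep positive
  λ: degrees = first 3 digits = 89, minutes = 23.22; 89 + 23.22/60 = 89.387000
  hemisphere W, so the sign is −
Point 3:
  Lat: 10 + 29.13/60 = 10.485500
  N → positive
  Longitude: 35.086′ = 0.584767°; total 147.584767
  W → negative
Point 4:
  Lat: 21.166′ = 0.352767°; total 41.352767
  hemisphere S, so the sign is −
  λ: 4.305′ = 0.071750°; total 81.071750
  W → negative
Point 5:
  Latitude: 0 + 47.8682/60 = 0.797803
  N ⇒ keep positive
  λ: 59 + 43.102/60 = 59.718367
  E ⇒ keep positive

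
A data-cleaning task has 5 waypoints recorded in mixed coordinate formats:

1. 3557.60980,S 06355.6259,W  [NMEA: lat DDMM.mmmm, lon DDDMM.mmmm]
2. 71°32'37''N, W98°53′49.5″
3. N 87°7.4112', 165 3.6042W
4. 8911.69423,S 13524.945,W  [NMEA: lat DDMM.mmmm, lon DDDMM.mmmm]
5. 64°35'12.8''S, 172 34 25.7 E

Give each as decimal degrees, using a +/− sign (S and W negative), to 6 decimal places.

1. -35.960163, -63.927098
2. 71.543611, -98.897083
3. 87.123520, -165.060070
4. -89.194904, -135.415750
5. -64.586889, 172.573806

Point 1:
  Lat: split at 2 digits → 35° and 57.6098′; 35 + 57.6098/60 = 35.9601633
  hemisphere S, so the sign is −
  λ: degrees = first 3 digits = 63, minutes = 55.6259; 63 + 55.6259/60 = 63.9270983
  hemisphere W, so the sign is −
Point 2:
  φ: 32′ + 37″ = 32.61667′; 71 + 32.61667/60 = 71.5436111
  N ⇒ keep positive
  Lon: 98 + 53/60 + 49.5/3600 = 98.8970833
  W → negative
Point 3:
  Latitude: 7.4112′ = 0.123520°; total 87.1235200
  N → positive
  Longitude: 3.6042′ = 0.060070°; total 165.0600700
  hemisphere W, so the sign is −
Point 4:
  Latitude: split at 2 digits → 89° and 11.69423′; 89 + 11.69423/60 = 89.1949038
  S ⇒ negate
  λ: degrees = first 3 digits = 135, minutes = 24.945; 135 + 24.945/60 = 135.4157500
  hemisphere W, so the sign is −
Point 5:
  Latitude: 35′ + 12.8″ = 35.21333′; 64 + 35.21333/60 = 64.5868889
  S → negative
  Longitude: 34′ + 25.7″ = 34.42833′; 172 + 34.42833/60 = 172.5738056
  E ⇒ keep positive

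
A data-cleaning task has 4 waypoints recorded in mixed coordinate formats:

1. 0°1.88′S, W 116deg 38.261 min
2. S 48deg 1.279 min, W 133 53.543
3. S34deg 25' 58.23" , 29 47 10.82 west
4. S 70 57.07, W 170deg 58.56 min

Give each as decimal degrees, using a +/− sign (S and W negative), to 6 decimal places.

Point 1:
  Latitude: 1.88′ = 0.031333°; total 0.0313333
  hemisphere S, so the sign is −
  Lon: 116 + 38.261/60 = 116.6376833
  W → negative
Point 2:
  φ: 48 + 1.279/60 = 48.0213167
  S → negative
  λ: 133 + 53.543/60 = 133.8923833
  W → negative
Point 3:
  φ: 34 + 25/60 + 58.23/3600 = 34.4328417
  S ⇒ negate
  Longitude: 47′ + 10.82″ = 47.18033′; 29 + 47.18033/60 = 29.7863389
  W → negative
Point 4:
  Latitude: 57.07′ = 0.951167°; total 70.9511667
  hemisphere S, so the sign is −
  Longitude: 170 + 58.56/60 = 170.9760000
  hemisphere W, so the sign is −

1. -0.031333, -116.637683
2. -48.021317, -133.892383
3. -34.432842, -29.786339
4. -70.951167, -170.976000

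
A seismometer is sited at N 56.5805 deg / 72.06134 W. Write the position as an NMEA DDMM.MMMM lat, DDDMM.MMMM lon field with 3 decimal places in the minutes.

φ: minutes = (56.580500 − 56) × 60 = 34.83000
Longitude: fractional part 0.061340 → 3.68040 minutes

5634.830,N / 07203.680,W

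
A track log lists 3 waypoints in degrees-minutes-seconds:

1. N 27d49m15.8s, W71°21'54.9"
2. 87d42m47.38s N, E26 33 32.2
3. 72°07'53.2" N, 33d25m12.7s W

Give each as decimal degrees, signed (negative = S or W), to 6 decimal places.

1. 27.821056, -71.365250
2. 87.713161, 26.558944
3. 72.131444, -33.420194

Point 1:
  Lat: 49′ + 15.8″ = 49.26333′; 27 + 49.26333/60 = 27.8210556
  N → positive
  λ: 21′ + 54.9″ = 21.91500′; 71 + 21.91500/60 = 71.3652500
  hemisphere W, so the sign is −
Point 2:
  Lat: 87° + 42/60 + 47.38/3600 = 87 + 0.700000 + 0.013161 = 87.7131611
  N ⇒ keep positive
  Lon: 33′ + 32.2″ = 33.53667′; 26 + 33.53667/60 = 26.5589444
  E ⇒ keep positive
Point 3:
  φ: 7′ + 53.2″ = 7.88667′; 72 + 7.88667/60 = 72.1314444
  N ⇒ keep positive
  λ: 25′ + 12.7″ = 25.21167′; 33 + 25.21167/60 = 33.4201944
  W ⇒ negate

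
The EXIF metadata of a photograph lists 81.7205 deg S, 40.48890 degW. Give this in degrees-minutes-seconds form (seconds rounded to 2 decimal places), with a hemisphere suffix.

81°43′13.80″ S, 40°29′20.04″ W

Lat: 0.720500° → 43.23000′; 0.23000 × 60 = 13.8000″
λ: whole degrees 40; 29.33400′ → 29′ and 20.0400″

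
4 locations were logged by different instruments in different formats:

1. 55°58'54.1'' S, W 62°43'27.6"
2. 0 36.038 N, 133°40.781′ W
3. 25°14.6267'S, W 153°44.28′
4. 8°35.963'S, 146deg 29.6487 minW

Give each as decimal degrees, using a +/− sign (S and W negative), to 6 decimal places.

1. -55.981694, -62.724333
2. 0.600633, -133.679683
3. -25.243778, -153.738000
4. -8.599383, -146.494145

Point 1:
  Lat: 55 + 58/60 + 54.1/3600 = 55.9816944
  hemisphere S, so the sign is −
  Lon: 62 + 43/60 + 27.6/3600 = 62.7243333
  W ⇒ negate
Point 2:
  φ: 36.038′ = 0.600633°; total 0.6006333
  N → positive
  Longitude: 40.781′ = 0.679683°; total 133.6796833
  W ⇒ negate
Point 3:
  Latitude: 14.6267′ = 0.243778°; total 25.2437783
  S ⇒ negate
  Longitude: 153 + 44.28/60 = 153.7380000
  W ⇒ negate
Point 4:
  Latitude: 35.963′ = 0.599383°; total 8.5993833
  S ⇒ negate
  λ: 146 + 29.6487/60 = 146.4941450
  hemisphere W, so the sign is −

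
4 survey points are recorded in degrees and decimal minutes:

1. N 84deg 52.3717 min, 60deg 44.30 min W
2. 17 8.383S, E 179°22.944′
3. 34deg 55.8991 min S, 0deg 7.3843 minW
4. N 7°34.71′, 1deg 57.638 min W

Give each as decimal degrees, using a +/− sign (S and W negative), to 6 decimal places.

1. 84.872862, -60.738333
2. -17.139717, 179.382400
3. -34.931652, -0.123072
4. 7.578500, -1.960633

Point 1:
  Latitude: 52.3717′ = 0.872862°; total 84.8728617
  N → positive
  λ: 44.3′ = 0.738333°; total 60.7383333
  W → negative
Point 2:
  Latitude: 8.383′ = 0.139717°; total 17.1397167
  S ⇒ negate
  λ: 22.944′ = 0.382400°; total 179.3824000
  E → positive
Point 3:
  Latitude: 34 + 55.8991/60 = 34.9316517
  S ⇒ negate
  λ: 7.3843′ = 0.123072°; total 0.1230717
  hemisphere W, so the sign is −
Point 4:
  φ: 7 + 34.71/60 = 7.5785000
  N ⇒ keep positive
  λ: 1 + 57.638/60 = 1.9606333
  W ⇒ negate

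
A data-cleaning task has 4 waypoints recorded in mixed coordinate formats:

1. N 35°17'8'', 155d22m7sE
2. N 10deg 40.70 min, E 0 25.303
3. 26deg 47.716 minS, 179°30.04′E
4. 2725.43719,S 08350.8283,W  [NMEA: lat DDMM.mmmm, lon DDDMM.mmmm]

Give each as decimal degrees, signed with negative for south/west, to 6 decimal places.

1. 35.285556, 155.368611
2. 10.678333, 0.421717
3. -26.795267, 179.500667
4. -27.423953, -83.847138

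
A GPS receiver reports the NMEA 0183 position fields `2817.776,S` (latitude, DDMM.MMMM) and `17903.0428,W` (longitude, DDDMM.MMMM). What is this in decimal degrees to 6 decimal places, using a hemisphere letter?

28.296267° S, 179.050713° W

Latitude: degrees = first 2 digits = 28, minutes = 17.776; 28 + 17.776/60 = 28.2962667
λ: degrees = first 3 digits = 179, minutes = 3.0428; 179 + 3.0428/60 = 179.0507133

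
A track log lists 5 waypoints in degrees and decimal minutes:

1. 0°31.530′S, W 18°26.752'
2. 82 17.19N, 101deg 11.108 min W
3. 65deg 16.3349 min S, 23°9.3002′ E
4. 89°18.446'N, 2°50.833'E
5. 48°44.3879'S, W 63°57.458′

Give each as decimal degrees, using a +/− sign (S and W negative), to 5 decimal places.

Point 1:
  Latitude: 31.53′ = 0.525500°; total 0.525500
  S ⇒ negate
  Longitude: 26.752′ = 0.445867°; total 18.445867
  hemisphere W, so the sign is −
Point 2:
  Latitude: 17.19′ = 0.286500°; total 82.286500
  N ⇒ keep positive
  λ: 11.108′ = 0.185133°; total 101.185133
  hemisphere W, so the sign is −
Point 3:
  φ: 16.3349′ = 0.272248°; total 65.272248
  S ⇒ negate
  λ: 23 + 9.3002/60 = 23.155003
  E ⇒ keep positive
Point 4:
  Latitude: 18.446′ = 0.307433°; total 89.307433
  N → positive
  λ: 50.833′ = 0.847217°; total 2.847217
  E ⇒ keep positive
Point 5:
  Latitude: 44.3879′ = 0.739798°; total 48.739798
  S ⇒ negate
  λ: 63 + 57.458/60 = 63.957633
  hemisphere W, so the sign is −

1. -0.52550, -18.44587
2. 82.28650, -101.18513
3. -65.27225, 23.15500
4. 89.30743, 2.84722
5. -48.73980, -63.95763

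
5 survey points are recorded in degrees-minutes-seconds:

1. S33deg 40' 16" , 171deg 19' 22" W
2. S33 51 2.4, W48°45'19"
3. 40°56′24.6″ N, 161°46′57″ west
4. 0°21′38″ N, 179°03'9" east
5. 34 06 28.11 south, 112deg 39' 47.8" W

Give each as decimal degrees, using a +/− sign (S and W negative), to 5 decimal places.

Point 1:
  Latitude: 33° + 40/60 + 16/3600 = 33 + 0.666667 + 0.004444 = 33.671111
  S ⇒ negate
  Lon: 19′ + 22″ = 19.36667′; 171 + 19.36667/60 = 171.322778
  W → negative
Point 2:
  φ: 51′ + 2.4″ = 51.04000′; 33 + 51.04000/60 = 33.850667
  S ⇒ negate
  λ: 48° + 45/60 + 19/3600 = 48 + 0.750000 + 0.005278 = 48.755278
  hemisphere W, so the sign is −
Point 3:
  Latitude: 56′ + 24.6″ = 56.41000′; 40 + 56.41000/60 = 40.940167
  N → positive
  λ: 161 + 46/60 + 57/3600 = 161.782500
  W ⇒ negate
Point 4:
  φ: 0 + 21/60 + 38/3600 = 0.360556
  N → positive
  λ: 179 + 3/60 + 9/3600 = 179.052500
  E ⇒ keep positive
Point 5:
  Latitude: 34 + 6/60 + 28.11/3600 = 34.107808
  S ⇒ negate
  λ: 112° + 39/60 + 47.8/3600 = 112 + 0.650000 + 0.013278 = 112.663278
  W → negative

1. -33.67111, -171.32278
2. -33.85067, -48.75528
3. 40.94017, -161.78250
4. 0.36056, 179.05250
5. -34.10781, -112.66328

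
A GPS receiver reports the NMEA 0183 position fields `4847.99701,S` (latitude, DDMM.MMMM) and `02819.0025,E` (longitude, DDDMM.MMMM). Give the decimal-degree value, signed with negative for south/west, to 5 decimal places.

-48.79995, 28.31671

Latitude: split at 2 digits → 48° and 47.99701′; 48 + 47.99701/60 = 48.799950
S ⇒ negate
λ: split at 3 digits → 028° and 19.0025′; 28 + 19.0025/60 = 28.316708
E → positive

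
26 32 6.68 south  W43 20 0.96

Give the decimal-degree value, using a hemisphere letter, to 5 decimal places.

26.53519° S, 43.33360° W

Latitude: 32′ + 6.68″ = 32.11133′; 26 + 32.11133/60 = 26.535189
λ: 43° + 20/60 + 0.96/3600 = 43 + 0.333333 + 0.000267 = 43.333600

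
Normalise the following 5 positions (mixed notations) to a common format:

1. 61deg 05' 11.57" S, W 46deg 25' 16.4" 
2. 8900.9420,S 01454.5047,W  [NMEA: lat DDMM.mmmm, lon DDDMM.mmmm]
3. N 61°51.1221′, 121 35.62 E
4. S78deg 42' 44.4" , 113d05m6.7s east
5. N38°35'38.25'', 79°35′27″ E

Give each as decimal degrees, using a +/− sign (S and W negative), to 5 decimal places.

1. -61.08655, -46.42122
2. -89.01570, -14.90841
3. 61.85204, 121.59367
4. -78.71233, 113.08519
5. 38.59396, 79.59083

Point 1:
  Lat: 61° + 5/60 + 11.57/3600 = 61 + 0.083333 + 0.003214 = 61.086547
  hemisphere S, so the sign is −
  Lon: 46° + 25/60 + 16.4/3600 = 46 + 0.416667 + 0.004556 = 46.421222
  W ⇒ negate
Point 2:
  φ: split at 2 digits → 89° and 0.942′; 89 + 0.942/60 = 89.015700
  hemisphere S, so the sign is −
  Longitude: split at 3 digits → 014° and 54.5047′; 14 + 54.5047/60 = 14.908412
  W ⇒ negate
Point 3:
  Lat: 51.1221′ = 0.852035°; total 61.852035
  N ⇒ keep positive
  Longitude: 35.62′ = 0.593667°; total 121.593667
  E → positive
Point 4:
  Latitude: 78° + 42/60 + 44.4/3600 = 78 + 0.700000 + 0.012333 = 78.712333
  S → negative
  λ: 5′ + 6.7″ = 5.11167′; 113 + 5.11167/60 = 113.085194
  E → positive
Point 5:
  φ: 38° + 35/60 + 38.25/3600 = 38 + 0.583333 + 0.010625 = 38.593958
  N → positive
  λ: 35′ + 27″ = 35.45000′; 79 + 35.45000/60 = 79.590833
  E → positive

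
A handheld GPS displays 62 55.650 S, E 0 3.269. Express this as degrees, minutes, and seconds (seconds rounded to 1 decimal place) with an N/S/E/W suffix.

62°55′39.0″ S, 0°03′16.1″ E

φ: fractional minutes 0.65000 × 60 = 39.000″
λ: fractional minutes 0.26900 × 60 = 16.140″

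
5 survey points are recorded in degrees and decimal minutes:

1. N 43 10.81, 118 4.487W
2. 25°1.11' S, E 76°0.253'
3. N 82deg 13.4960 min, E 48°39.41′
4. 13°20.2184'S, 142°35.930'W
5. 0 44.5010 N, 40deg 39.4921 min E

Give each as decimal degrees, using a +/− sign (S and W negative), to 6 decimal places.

1. 43.180167, -118.074783
2. -25.018500, 76.004217
3. 82.224933, 48.656833
4. -13.336973, -142.598833
5. 0.741683, 40.658202

Point 1:
  φ: 10.81′ = 0.180167°; total 43.1801667
  N → positive
  Lon: 4.487′ = 0.074783°; total 118.0747833
  W → negative
Point 2:
  Latitude: 25 + 1.11/60 = 25.0185000
  S ⇒ negate
  Lon: 76 + 0.253/60 = 76.0042167
  E → positive
Point 3:
  φ: 82 + 13.496/60 = 82.2249333
  N → positive
  Lon: 48 + 39.41/60 = 48.6568333
  E ⇒ keep positive
Point 4:
  Lat: 13 + 20.2184/60 = 13.3369733
  hemisphere S, so the sign is −
  Lon: 142 + 35.93/60 = 142.5988333
  hemisphere W, so the sign is −
Point 5:
  Latitude: 0 + 44.501/60 = 0.7416833
  N → positive
  Lon: 39.4921′ = 0.658202°; total 40.6582017
  E → positive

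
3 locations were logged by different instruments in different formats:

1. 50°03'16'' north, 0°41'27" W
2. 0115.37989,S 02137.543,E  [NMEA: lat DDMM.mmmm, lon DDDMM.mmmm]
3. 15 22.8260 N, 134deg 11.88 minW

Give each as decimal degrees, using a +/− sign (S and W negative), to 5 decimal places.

1. 50.05444, -0.69083
2. -1.25633, 21.62572
3. 15.38043, -134.19800

Point 1:
  φ: 3′ + 16″ = 3.26667′; 50 + 3.26667/60 = 50.054444
  N ⇒ keep positive
  Lon: 0 + 41/60 + 27/3600 = 0.690833
  W → negative
Point 2:
  φ: degrees = first 2 digits = 1, minutes = 15.37989; 1 + 15.37989/60 = 1.256332
  hemisphere S, so the sign is −
  Lon: degrees = first 3 digits = 21, minutes = 37.543; 21 + 37.543/60 = 21.625717
  E ⇒ keep positive
Point 3:
  Latitude: 15 + 22.826/60 = 15.380433
  N ⇒ keep positive
  Longitude: 134 + 11.88/60 = 134.198000
  W ⇒ negate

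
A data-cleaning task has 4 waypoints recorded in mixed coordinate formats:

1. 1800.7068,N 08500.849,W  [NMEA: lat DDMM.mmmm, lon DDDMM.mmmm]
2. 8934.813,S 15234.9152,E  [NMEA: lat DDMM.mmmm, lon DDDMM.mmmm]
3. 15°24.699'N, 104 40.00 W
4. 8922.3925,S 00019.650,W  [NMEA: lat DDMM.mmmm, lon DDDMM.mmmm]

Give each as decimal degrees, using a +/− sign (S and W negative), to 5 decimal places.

Point 1:
  Latitude: degrees = first 2 digits = 18, minutes = 0.7068; 18 + 0.7068/60 = 18.011780
  N ⇒ keep positive
  Lon: degrees = first 3 digits = 85, minutes = 0.849; 85 + 0.849/60 = 85.014150
  W → negative
Point 2:
  Lat: degrees = first 2 digits = 89, minutes = 34.813; 89 + 34.813/60 = 89.580217
  hemisphere S, so the sign is −
  Longitude: split at 3 digits → 152° and 34.9152′; 152 + 34.9152/60 = 152.581920
  E → positive
Point 3:
  Lat: 15 + 24.699/60 = 15.411650
  N ⇒ keep positive
  λ: 104 + 40/60 = 104.666667
  hemisphere W, so the sign is −
Point 4:
  φ: split at 2 digits → 89° and 22.3925′; 89 + 22.3925/60 = 89.373208
  S → negative
  Lon: degrees = first 3 digits = 0, minutes = 19.65; 0 + 19.65/60 = 0.327500
  hemisphere W, so the sign is −

1. 18.01178, -85.01415
2. -89.58022, 152.58192
3. 15.41165, -104.66667
4. -89.37321, -0.32750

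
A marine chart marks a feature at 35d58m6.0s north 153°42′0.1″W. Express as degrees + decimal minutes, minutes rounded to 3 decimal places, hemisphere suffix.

Latitude: 58 + 6/60 = 58.10000′
Longitude: seconds/60 = 0.00167; minutes = 42 + 0.00167 = 42.00167

35° 58.100′ N, 153° 42.002′ W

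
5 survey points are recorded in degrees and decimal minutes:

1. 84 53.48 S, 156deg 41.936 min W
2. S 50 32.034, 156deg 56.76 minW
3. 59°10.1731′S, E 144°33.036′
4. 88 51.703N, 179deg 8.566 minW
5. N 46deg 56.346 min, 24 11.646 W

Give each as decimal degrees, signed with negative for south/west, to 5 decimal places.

Point 1:
  Lat: 84 + 53.48/60 = 84.891333
  S ⇒ negate
  λ: 156 + 41.936/60 = 156.698933
  hemisphere W, so the sign is −
Point 2:
  Lat: 32.034′ = 0.533900°; total 50.533900
  hemisphere S, so the sign is −
  Lon: 156 + 56.76/60 = 156.946000
  hemisphere W, so the sign is −
Point 3:
  φ: 59 + 10.1731/60 = 59.169552
  hemisphere S, so the sign is −
  Longitude: 33.036′ = 0.550600°; total 144.550600
  E ⇒ keep positive
Point 4:
  Latitude: 88 + 51.703/60 = 88.861717
  N → positive
  λ: 179 + 8.566/60 = 179.142767
  W → negative
Point 5:
  Latitude: 56.346′ = 0.939100°; total 46.939100
  N ⇒ keep positive
  Lon: 11.646′ = 0.194100°; total 24.194100
  hemisphere W, so the sign is −

1. -84.89133, -156.69893
2. -50.53390, -156.94600
3. -59.16955, 144.55060
4. 88.86172, -179.14277
5. 46.93910, -24.19410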